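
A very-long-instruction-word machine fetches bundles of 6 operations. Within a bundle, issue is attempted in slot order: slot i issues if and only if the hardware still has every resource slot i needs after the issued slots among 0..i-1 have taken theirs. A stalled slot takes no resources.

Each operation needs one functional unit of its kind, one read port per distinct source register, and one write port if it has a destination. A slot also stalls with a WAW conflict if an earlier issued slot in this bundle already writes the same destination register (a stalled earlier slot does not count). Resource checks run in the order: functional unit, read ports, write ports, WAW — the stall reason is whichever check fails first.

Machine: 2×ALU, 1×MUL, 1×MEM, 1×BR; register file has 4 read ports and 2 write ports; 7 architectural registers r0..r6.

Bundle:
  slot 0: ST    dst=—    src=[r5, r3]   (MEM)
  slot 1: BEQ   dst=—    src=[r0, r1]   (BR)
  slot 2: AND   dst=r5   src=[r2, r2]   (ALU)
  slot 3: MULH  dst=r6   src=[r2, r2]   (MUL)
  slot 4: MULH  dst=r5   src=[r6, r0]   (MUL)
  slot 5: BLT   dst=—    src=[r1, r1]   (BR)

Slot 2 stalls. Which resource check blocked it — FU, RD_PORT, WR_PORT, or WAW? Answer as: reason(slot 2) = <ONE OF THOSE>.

  0. MEM ⇒ go  {2A/1Mu/0Ld/1B | 2r 2w}
  1. BR ⇒ go  {2A/1Mu/0Ld/0B | 0r 2w}
  2. ALU→r5 ⇒ no(RD_PORT)  {2A/1Mu/0Ld/0B | 0r 2w}
  3. MUL→r6 ⇒ no(RD_PORT)  {2A/1Mu/0Ld/0B | 0r 2w}
  4. MUL→r5 ⇒ no(RD_PORT)  {2A/1Mu/0Ld/0B | 0r 2w}
  5. BR ⇒ no(FU)  {2A/1Mu/0Ld/0B | 0r 2w}

reason(slot 2) = RD_PORT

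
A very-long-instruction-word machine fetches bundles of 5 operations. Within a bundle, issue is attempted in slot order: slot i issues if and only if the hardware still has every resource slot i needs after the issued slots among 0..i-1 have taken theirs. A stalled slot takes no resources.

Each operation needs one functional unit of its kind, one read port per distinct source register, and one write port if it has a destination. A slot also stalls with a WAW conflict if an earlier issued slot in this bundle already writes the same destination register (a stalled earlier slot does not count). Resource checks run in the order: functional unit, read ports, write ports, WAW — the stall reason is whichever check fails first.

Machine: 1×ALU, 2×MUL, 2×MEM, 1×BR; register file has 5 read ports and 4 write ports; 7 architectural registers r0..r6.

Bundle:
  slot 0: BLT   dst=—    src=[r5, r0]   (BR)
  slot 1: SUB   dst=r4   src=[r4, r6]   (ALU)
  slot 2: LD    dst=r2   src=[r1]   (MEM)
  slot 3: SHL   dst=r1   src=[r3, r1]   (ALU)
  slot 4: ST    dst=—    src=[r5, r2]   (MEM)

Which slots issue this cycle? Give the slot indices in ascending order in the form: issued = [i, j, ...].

[0] BR needs rd=2 wr=0: ok; after: ALU=1 MUL=2 MEM=2 BR=0, R=3, W=4
[1] ALU needs rd=2 wr=1: ok; after: ALU=0 MUL=2 MEM=2 BR=0, R=1, W=3
[2] MEM needs rd=1 wr=1: ok; after: ALU=0 MUL=2 MEM=1 BR=0, R=0, W=2
[3] ALU needs rd=2 wr=1: FU; after: ALU=0 MUL=2 MEM=1 BR=0, R=0, W=2
[4] MEM needs rd=2 wr=0: RD_PORT; after: ALU=0 MUL=2 MEM=1 BR=0, R=0, W=2

issued = [0, 1, 2]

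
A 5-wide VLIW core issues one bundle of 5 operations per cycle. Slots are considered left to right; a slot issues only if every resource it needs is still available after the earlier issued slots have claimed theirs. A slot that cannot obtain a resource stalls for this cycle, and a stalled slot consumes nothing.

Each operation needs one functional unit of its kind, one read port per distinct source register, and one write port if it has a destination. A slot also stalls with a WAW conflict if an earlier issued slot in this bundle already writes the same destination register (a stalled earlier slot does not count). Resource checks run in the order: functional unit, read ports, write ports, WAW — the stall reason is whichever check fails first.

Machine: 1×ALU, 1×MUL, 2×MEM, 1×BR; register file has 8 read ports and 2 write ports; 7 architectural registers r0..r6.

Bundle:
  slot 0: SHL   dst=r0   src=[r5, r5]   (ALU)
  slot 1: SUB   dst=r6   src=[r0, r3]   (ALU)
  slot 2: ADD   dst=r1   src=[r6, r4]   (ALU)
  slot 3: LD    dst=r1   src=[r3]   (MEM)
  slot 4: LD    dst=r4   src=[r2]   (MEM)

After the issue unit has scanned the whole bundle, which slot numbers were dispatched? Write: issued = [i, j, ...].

[0] ALU needs rd=1 wr=1: ok; after: ALU=0 MUL=1 MEM=2 BR=1, R=7, W=1
[1] ALU needs rd=2 wr=1: FU; after: ALU=0 MUL=1 MEM=2 BR=1, R=7, W=1
[2] ALU needs rd=2 wr=1: FU; after: ALU=0 MUL=1 MEM=2 BR=1, R=7, W=1
[3] MEM needs rd=1 wr=1: ok; after: ALU=0 MUL=1 MEM=1 BR=1, R=6, W=0
[4] MEM needs rd=1 wr=1: WR_PORT; after: ALU=0 MUL=1 MEM=1 BR=1, R=6, W=0

issued = [0, 3]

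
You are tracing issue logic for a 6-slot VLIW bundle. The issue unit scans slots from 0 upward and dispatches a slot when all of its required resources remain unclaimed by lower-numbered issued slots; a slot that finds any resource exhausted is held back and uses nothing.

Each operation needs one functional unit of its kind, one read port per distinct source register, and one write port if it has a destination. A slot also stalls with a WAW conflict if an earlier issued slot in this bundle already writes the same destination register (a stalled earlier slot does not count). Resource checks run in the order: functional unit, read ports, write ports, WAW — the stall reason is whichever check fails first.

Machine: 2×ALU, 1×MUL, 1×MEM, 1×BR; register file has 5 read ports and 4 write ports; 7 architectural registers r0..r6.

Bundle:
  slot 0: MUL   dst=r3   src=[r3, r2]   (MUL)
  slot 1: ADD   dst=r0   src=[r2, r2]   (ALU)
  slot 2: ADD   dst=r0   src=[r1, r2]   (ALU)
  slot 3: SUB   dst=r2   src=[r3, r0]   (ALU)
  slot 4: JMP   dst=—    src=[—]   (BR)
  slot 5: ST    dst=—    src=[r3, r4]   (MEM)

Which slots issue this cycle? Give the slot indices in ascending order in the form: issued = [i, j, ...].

  0. MUL→r3 ⇒ go  {2A/0Mu/1Ld/1B | 3r 3w}
  1. ALU→r0 ⇒ go  {1A/0Mu/1Ld/1B | 2r 2w}
  2. ALU→r0 ⇒ no(WAW)  {1A/0Mu/1Ld/1B | 2r 2w}
  3. ALU→r2 ⇒ go  {0A/0Mu/1Ld/1B | 0r 1w}
  4. BR ⇒ go  {0A/0Mu/1Ld/0B | 0r 1w}
  5. MEM ⇒ no(RD_PORT)  {0A/0Mu/1Ld/0B | 0r 1w}

issued = [0, 1, 3, 4]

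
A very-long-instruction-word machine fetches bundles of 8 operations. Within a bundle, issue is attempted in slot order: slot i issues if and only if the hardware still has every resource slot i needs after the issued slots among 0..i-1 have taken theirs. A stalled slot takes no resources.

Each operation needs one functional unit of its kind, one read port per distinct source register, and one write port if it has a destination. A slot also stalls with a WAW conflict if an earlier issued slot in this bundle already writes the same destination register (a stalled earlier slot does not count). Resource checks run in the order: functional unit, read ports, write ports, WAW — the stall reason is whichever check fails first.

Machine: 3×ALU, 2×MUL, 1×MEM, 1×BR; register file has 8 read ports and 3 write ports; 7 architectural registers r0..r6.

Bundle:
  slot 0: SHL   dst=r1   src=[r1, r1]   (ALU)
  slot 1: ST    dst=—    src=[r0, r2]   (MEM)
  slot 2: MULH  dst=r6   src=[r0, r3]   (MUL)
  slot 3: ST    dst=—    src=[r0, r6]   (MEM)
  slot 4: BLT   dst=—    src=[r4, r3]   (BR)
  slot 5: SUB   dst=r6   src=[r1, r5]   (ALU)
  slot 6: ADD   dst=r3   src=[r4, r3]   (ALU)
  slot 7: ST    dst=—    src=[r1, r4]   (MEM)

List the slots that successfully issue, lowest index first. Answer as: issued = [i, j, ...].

issued = [0, 1, 2, 4]

[0] ALU needs rd=1 wr=1: ok; after: ALU=2 MUL=2 MEM=1 BR=1, R=7, W=2
[1] MEM needs rd=2 wr=0: ok; after: ALU=2 MUL=2 MEM=0 BR=1, R=5, W=2
[2] MUL needs rd=2 wr=1: ok; after: ALU=2 MUL=1 MEM=0 BR=1, R=3, W=1
[3] MEM needs rd=2 wr=0: FU; after: ALU=2 MUL=1 MEM=0 BR=1, R=3, W=1
[4] BR needs rd=2 wr=0: ok; after: ALU=2 MUL=1 MEM=0 BR=0, R=1, W=1
[5] ALU needs rd=2 wr=1: RD_PORT; after: ALU=2 MUL=1 MEM=0 BR=0, R=1, W=1
[6] ALU needs rd=2 wr=1: RD_PORT; after: ALU=2 MUL=1 MEM=0 BR=0, R=1, W=1
[7] MEM needs rd=2 wr=0: FU; after: ALU=2 MUL=1 MEM=0 BR=0, R=1, W=1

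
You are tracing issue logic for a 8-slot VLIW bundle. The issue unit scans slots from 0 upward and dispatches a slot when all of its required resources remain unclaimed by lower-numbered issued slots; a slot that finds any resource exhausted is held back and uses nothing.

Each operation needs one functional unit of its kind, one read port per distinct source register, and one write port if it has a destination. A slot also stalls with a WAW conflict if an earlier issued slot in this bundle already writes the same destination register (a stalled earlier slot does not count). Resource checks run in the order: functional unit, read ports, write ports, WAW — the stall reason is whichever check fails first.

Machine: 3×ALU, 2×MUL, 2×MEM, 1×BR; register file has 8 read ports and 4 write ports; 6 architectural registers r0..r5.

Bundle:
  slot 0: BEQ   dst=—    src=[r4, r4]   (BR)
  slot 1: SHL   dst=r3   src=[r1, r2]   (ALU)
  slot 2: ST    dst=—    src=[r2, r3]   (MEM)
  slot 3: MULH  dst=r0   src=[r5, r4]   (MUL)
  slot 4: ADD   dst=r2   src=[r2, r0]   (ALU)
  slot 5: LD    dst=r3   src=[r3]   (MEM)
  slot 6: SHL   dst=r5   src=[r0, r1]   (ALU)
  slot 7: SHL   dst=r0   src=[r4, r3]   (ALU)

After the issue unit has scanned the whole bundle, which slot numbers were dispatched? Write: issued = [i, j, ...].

#0 BR src=r4,r4 dispatched  <A:3 Mu:2 Ld:2 B:0 rd:7 wr:4>
#1 ALU src=r1,r2 dispatched  <A:2 Mu:2 Ld:2 B:0 rd:5 wr:3>
#2 MEM src=r2,r3 dispatched  <A:2 Mu:2 Ld:1 B:0 rd:3 wr:3>
#3 MUL src=r5,r4 dispatched  <A:2 Mu:1 Ld:1 B:0 rd:1 wr:2>
#4 ALU src=r2,r0 held:RD_PORT  <A:2 Mu:1 Ld:1 B:0 rd:1 wr:2>
#5 MEM src=r3 held:WAW  <A:2 Mu:1 Ld:1 B:0 rd:1 wr:2>
#6 ALU src=r0,r1 held:RD_PORT  <A:2 Mu:1 Ld:1 B:0 rd:1 wr:2>
#7 ALU src=r4,r3 held:RD_PORT  <A:2 Mu:1 Ld:1 B:0 rd:1 wr:2>

issued = [0, 1, 2, 3]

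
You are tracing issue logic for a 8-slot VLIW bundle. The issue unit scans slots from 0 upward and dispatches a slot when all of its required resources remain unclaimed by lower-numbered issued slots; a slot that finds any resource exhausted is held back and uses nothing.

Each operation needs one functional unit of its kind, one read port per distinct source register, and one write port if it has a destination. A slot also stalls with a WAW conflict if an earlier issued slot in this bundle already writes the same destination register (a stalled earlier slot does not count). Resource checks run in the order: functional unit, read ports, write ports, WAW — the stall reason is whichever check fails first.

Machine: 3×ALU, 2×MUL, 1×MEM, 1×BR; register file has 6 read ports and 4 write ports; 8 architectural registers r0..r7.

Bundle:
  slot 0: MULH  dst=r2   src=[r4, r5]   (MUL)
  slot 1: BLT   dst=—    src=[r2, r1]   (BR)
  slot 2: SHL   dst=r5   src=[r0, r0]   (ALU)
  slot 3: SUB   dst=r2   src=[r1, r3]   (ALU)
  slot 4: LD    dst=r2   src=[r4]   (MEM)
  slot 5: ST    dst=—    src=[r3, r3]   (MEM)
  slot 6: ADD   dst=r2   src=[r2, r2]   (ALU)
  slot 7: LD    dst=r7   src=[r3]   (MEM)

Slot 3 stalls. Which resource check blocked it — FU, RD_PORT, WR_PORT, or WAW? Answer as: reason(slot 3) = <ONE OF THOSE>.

reason(slot 3) = RD_PORT

#0 MUL src=r4,r5 dispatched  <A:3 Mu:1 Ld:1 B:1 rd:4 wr:3>
#1 BR src=r2,r1 dispatched  <A:3 Mu:1 Ld:1 B:0 rd:2 wr:3>
#2 ALU src=r0,r0 dispatched  <A:2 Mu:1 Ld:1 B:0 rd:1 wr:2>
#3 ALU src=r1,r3 held:RD_PORT  <A:2 Mu:1 Ld:1 B:0 rd:1 wr:2>
#4 MEM src=r4 held:WAW  <A:2 Mu:1 Ld:1 B:0 rd:1 wr:2>
#5 MEM src=r3,r3 dispatched  <A:2 Mu:1 Ld:0 B:0 rd:0 wr:2>
#6 ALU src=r2,r2 held:RD_PORT  <A:2 Mu:1 Ld:0 B:0 rd:0 wr:2>
#7 MEM src=r3 held:FU  <A:2 Mu:1 Ld:0 B:0 rd:0 wr:2>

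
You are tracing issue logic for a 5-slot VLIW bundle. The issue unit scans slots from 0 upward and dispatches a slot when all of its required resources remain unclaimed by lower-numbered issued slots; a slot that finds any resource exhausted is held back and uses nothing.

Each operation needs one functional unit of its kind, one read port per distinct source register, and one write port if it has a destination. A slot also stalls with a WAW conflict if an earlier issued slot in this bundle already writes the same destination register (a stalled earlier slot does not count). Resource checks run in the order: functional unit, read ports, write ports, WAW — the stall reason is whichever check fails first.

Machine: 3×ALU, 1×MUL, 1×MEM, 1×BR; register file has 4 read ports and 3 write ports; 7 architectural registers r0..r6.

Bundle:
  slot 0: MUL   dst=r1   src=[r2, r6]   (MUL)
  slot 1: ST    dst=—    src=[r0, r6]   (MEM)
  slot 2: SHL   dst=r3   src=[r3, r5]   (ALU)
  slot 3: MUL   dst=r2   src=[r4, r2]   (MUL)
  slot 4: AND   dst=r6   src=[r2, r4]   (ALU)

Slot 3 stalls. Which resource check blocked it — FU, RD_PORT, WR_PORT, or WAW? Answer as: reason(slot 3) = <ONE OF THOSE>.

#0 MUL src=r2,r6 dispatched  <A:3 Mu:0 Ld:1 B:1 rd:2 wr:2>
#1 MEM src=r0,r6 dispatched  <A:3 Mu:0 Ld:0 B:1 rd:0 wr:2>
#2 ALU src=r3,r5 held:RD_PORT  <A:3 Mu:0 Ld:0 B:1 rd:0 wr:2>
#3 MUL src=r4,r2 held:FU  <A:3 Mu:0 Ld:0 B:1 rd:0 wr:2>
#4 ALU src=r2,r4 held:RD_PORT  <A:3 Mu:0 Ld:0 B:1 rd:0 wr:2>

reason(slot 3) = FU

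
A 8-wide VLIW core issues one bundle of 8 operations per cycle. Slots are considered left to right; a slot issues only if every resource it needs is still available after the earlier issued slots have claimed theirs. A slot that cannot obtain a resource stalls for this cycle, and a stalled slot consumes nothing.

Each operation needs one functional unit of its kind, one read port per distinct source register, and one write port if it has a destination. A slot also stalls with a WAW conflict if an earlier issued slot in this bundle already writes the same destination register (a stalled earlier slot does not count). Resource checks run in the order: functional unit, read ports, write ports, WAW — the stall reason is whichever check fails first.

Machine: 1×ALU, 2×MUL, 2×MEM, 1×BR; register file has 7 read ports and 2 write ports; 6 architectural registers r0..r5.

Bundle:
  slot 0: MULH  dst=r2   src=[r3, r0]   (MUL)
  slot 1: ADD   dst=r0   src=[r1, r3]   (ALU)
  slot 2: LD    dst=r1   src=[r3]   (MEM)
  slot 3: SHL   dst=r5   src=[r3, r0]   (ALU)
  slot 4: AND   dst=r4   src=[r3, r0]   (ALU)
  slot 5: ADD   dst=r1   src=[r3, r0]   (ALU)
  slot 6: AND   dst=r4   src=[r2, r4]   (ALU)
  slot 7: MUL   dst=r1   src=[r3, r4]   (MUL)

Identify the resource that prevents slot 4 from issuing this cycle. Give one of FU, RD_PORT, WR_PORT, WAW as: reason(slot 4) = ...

#0 MUL src=r3,r0 dispatched  <A:1 Mu:1 Ld:2 B:1 rd:5 wr:1>
#1 ALU src=r1,r3 dispatched  <A:0 Mu:1 Ld:2 B:1 rd:3 wr:0>
#2 MEM src=r3 held:WR_PORT  <A:0 Mu:1 Ld:2 B:1 rd:3 wr:0>
#3 ALU src=r3,r0 held:FU  <A:0 Mu:1 Ld:2 B:1 rd:3 wr:0>
#4 ALU src=r3,r0 held:FU  <A:0 Mu:1 Ld:2 B:1 rd:3 wr:0>
#5 ALU src=r3,r0 held:FU  <A:0 Mu:1 Ld:2 B:1 rd:3 wr:0>
#6 ALU src=r2,r4 held:FU  <A:0 Mu:1 Ld:2 B:1 rd:3 wr:0>
#7 MUL src=r3,r4 held:WR_PORT  <A:0 Mu:1 Ld:2 B:1 rd:3 wr:0>

reason(slot 4) = FU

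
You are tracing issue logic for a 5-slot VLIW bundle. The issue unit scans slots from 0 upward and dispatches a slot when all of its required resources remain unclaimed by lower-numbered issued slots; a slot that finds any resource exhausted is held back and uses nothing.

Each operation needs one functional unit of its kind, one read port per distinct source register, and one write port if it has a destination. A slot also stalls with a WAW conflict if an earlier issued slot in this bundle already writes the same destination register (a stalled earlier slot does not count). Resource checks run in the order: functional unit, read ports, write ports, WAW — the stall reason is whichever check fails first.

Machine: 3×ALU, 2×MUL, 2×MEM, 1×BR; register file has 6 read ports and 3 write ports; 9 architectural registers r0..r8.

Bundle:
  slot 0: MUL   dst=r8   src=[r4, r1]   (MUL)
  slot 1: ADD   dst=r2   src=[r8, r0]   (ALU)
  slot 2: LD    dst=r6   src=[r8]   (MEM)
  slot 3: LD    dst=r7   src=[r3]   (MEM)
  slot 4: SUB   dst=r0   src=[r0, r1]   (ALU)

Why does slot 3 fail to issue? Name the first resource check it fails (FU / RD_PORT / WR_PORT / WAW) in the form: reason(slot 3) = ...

reason(slot 3) = WR_PORT

[0] MUL needs rd=2 wr=1: ok; after: ALU=3 MUL=1 MEM=2 BR=1, R=4, W=2
[1] ALU needs rd=2 wr=1: ok; after: ALU=2 MUL=1 MEM=2 BR=1, R=2, W=1
[2] MEM needs rd=1 wr=1: ok; after: ALU=2 MUL=1 MEM=1 BR=1, R=1, W=0
[3] MEM needs rd=1 wr=1: WR_PORT; after: ALU=2 MUL=1 MEM=1 BR=1, R=1, W=0
[4] ALU needs rd=2 wr=1: RD_PORT; after: ALU=2 MUL=1 MEM=1 BR=1, R=1, W=0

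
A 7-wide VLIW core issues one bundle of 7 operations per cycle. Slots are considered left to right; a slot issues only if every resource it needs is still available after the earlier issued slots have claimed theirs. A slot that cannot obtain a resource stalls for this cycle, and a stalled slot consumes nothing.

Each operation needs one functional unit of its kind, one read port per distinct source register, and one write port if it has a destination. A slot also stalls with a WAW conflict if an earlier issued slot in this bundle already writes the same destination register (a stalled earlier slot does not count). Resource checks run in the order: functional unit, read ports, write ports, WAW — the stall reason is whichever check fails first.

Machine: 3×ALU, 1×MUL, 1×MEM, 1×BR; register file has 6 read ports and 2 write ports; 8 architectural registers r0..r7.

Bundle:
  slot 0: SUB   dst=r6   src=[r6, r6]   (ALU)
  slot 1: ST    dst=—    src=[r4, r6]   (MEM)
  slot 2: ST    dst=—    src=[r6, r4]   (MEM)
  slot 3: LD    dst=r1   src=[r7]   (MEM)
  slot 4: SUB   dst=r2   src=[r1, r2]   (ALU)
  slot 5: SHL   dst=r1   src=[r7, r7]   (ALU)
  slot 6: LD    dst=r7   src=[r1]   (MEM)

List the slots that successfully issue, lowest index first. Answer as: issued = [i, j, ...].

#0 ALU src=r6,r6 dispatched  <A:2 Mu:1 Ld:1 B:1 rd:5 wr:1>
#1 MEM src=r4,r6 dispatched  <A:2 Mu:1 Ld:0 B:1 rd:3 wr:1>
#2 MEM src=r6,r4 held:FU  <A:2 Mu:1 Ld:0 B:1 rd:3 wr:1>
#3 MEM src=r7 held:FU  <A:2 Mu:1 Ld:0 B:1 rd:3 wr:1>
#4 ALU src=r1,r2 dispatched  <A:1 Mu:1 Ld:0 B:1 rd:1 wr:0>
#5 ALU src=r7,r7 held:WR_PORT  <A:1 Mu:1 Ld:0 B:1 rd:1 wr:0>
#6 MEM src=r1 held:FU  <A:1 Mu:1 Ld:0 B:1 rd:1 wr:0>

issued = [0, 1, 4]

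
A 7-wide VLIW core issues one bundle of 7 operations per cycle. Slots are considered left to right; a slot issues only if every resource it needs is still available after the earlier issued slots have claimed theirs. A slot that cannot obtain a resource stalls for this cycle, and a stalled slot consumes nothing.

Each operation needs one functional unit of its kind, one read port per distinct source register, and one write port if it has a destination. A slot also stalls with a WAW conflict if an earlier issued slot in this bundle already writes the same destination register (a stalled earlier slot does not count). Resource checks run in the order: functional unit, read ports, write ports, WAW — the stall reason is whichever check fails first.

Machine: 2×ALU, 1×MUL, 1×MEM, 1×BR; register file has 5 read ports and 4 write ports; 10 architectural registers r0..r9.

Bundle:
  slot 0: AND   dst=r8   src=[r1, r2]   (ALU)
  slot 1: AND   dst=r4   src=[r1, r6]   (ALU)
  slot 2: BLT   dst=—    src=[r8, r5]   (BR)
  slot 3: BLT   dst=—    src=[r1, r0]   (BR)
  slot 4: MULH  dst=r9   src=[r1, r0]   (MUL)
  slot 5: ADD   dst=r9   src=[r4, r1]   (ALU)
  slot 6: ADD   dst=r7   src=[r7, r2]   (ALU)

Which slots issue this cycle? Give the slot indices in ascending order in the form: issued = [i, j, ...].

issued = [0, 1]

[0] ALU needs rd=2 wr=1: ok; after: ALU=1 MUL=1 MEM=1 BR=1, R=3, W=3
[1] ALU needs rd=2 wr=1: ok; after: ALU=0 MUL=1 MEM=1 BR=1, R=1, W=2
[2] BR needs rd=2 wr=0: RD_PORT; after: ALU=0 MUL=1 MEM=1 BR=1, R=1, W=2
[3] BR needs rd=2 wr=0: RD_PORT; after: ALU=0 MUL=1 MEM=1 BR=1, R=1, W=2
[4] MUL needs rd=2 wr=1: RD_PORT; after: ALU=0 MUL=1 MEM=1 BR=1, R=1, W=2
[5] ALU needs rd=2 wr=1: FU; after: ALU=0 MUL=1 MEM=1 BR=1, R=1, W=2
[6] ALU needs rd=2 wr=1: FU; after: ALU=0 MUL=1 MEM=1 BR=1, R=1, W=2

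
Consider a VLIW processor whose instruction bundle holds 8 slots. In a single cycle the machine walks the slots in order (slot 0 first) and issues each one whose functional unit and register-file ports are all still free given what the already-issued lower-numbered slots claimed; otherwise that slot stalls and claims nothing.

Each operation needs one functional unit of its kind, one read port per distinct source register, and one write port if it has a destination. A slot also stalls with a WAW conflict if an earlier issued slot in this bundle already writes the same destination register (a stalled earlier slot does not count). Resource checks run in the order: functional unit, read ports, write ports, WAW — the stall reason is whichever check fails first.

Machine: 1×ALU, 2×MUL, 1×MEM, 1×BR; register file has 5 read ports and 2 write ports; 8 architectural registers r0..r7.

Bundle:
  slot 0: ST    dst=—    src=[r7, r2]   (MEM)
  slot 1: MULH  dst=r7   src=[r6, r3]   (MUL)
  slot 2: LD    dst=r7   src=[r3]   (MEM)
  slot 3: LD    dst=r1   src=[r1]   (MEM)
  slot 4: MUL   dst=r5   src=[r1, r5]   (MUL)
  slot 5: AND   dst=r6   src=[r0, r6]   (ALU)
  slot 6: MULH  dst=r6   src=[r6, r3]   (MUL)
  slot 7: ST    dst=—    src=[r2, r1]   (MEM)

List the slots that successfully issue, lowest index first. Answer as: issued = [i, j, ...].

issued = [0, 1]

  0. MEM ⇒ go  {1A/2Mu/0Ld/1B | 3r 2w}
  1. MUL→r7 ⇒ go  {1A/1Mu/0Ld/1B | 1r 1w}
  2. MEM→r7 ⇒ no(FU)  {1A/1Mu/0Ld/1B | 1r 1w}
  3. MEM→r1 ⇒ no(FU)  {1A/1Mu/0Ld/1B | 1r 1w}
  4. MUL→r5 ⇒ no(RD_PORT)  {1A/1Mu/0Ld/1B | 1r 1w}
  5. ALU→r6 ⇒ no(RD_PORT)  {1A/1Mu/0Ld/1B | 1r 1w}
  6. MUL→r6 ⇒ no(RD_PORT)  {1A/1Mu/0Ld/1B | 1r 1w}
  7. MEM ⇒ no(FU)  {1A/1Mu/0Ld/1B | 1r 1w}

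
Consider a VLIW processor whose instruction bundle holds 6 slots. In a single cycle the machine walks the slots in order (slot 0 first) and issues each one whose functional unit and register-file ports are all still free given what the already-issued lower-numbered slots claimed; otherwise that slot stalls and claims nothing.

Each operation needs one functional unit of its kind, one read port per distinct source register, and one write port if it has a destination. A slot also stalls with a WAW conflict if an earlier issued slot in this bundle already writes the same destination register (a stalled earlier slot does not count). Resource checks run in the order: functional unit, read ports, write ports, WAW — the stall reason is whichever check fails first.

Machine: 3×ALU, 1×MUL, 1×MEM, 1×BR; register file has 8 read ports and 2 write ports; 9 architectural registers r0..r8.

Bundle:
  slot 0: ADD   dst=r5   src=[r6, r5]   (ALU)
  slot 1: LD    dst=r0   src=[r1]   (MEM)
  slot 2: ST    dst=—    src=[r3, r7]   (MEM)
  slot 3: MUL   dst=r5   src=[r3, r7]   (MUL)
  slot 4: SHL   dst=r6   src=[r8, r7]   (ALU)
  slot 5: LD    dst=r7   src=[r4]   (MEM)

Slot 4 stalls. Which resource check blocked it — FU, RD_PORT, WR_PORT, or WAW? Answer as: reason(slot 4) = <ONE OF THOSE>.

reason(slot 4) = WR_PORT

slot 0 (ALU): ISSUE — free A2,Mu1,Ld1,B1 rp6 wp1
slot 1 (MEM): ISSUE — free A2,Mu1,Ld0,B1 rp5 wp0
slot 2 (MEM): stall FU — free A2,Mu1,Ld0,B1 rp5 wp0
slot 3 (MUL): stall WR_PORT — free A2,Mu1,Ld0,B1 rp5 wp0
slot 4 (ALU): stall WR_PORT — free A2,Mu1,Ld0,B1 rp5 wp0
slot 5 (MEM): stall FU — free A2,Mu1,Ld0,B1 rp5 wp0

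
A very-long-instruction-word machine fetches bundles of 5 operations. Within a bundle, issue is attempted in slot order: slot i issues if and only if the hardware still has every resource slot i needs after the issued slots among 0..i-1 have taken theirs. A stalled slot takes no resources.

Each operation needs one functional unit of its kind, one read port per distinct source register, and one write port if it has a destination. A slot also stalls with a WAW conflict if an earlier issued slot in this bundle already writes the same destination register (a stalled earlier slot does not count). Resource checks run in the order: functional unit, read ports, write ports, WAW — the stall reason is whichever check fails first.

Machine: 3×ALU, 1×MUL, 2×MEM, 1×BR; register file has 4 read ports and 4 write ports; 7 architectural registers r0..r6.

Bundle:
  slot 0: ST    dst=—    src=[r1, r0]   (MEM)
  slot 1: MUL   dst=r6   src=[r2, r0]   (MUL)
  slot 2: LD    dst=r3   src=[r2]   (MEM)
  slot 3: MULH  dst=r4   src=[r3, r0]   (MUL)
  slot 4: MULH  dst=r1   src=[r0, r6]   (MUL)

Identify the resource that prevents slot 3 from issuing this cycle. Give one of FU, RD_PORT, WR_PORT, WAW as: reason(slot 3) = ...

  0. MEM ⇒ go  {3A/1Mu/1Ld/1B | 2r 4w}
  1. MUL→r6 ⇒ go  {3A/0Mu/1Ld/1B | 0r 3w}
  2. MEM→r3 ⇒ no(RD_PORT)  {3A/0Mu/1Ld/1B | 0r 3w}
  3. MUL→r4 ⇒ no(FU)  {3A/0Mu/1Ld/1B | 0r 3w}
  4. MUL→r1 ⇒ no(FU)  {3A/0Mu/1Ld/1B | 0r 3w}

reason(slot 3) = FU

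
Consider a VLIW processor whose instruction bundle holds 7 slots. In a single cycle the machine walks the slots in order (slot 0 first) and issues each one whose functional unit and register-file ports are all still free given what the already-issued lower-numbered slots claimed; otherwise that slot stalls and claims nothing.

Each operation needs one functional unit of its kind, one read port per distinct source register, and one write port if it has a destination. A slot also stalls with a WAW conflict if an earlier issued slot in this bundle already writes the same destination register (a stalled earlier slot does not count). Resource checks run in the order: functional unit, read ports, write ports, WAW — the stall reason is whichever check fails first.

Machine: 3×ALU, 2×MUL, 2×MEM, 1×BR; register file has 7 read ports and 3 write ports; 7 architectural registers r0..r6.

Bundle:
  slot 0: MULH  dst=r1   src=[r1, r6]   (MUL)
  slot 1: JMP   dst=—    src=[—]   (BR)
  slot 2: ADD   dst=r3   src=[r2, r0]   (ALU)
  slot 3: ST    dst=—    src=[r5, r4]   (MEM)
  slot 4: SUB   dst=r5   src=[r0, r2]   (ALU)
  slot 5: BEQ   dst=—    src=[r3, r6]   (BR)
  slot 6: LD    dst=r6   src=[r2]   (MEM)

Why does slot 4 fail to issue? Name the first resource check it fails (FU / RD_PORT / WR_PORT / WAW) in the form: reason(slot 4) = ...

[0] MUL needs rd=2 wr=1: ok; after: ALU=3 MUL=1 MEM=2 BR=1, R=5, W=2
[1] BR needs rd=0 wr=0: ok; after: ALU=3 MUL=1 MEM=2 BR=0, R=5, W=2
[2] ALU needs rd=2 wr=1: ok; after: ALU=2 MUL=1 MEM=2 BR=0, R=3, W=1
[3] MEM needs rd=2 wr=0: ok; after: ALU=2 MUL=1 MEM=1 BR=0, R=1, W=1
[4] ALU needs rd=2 wr=1: RD_PORT; after: ALU=2 MUL=1 MEM=1 BR=0, R=1, W=1
[5] BR needs rd=2 wr=0: FU; after: ALU=2 MUL=1 MEM=1 BR=0, R=1, W=1
[6] MEM needs rd=1 wr=1: ok; after: ALU=2 MUL=1 MEM=0 BR=0, R=0, W=0

reason(slot 4) = RD_PORT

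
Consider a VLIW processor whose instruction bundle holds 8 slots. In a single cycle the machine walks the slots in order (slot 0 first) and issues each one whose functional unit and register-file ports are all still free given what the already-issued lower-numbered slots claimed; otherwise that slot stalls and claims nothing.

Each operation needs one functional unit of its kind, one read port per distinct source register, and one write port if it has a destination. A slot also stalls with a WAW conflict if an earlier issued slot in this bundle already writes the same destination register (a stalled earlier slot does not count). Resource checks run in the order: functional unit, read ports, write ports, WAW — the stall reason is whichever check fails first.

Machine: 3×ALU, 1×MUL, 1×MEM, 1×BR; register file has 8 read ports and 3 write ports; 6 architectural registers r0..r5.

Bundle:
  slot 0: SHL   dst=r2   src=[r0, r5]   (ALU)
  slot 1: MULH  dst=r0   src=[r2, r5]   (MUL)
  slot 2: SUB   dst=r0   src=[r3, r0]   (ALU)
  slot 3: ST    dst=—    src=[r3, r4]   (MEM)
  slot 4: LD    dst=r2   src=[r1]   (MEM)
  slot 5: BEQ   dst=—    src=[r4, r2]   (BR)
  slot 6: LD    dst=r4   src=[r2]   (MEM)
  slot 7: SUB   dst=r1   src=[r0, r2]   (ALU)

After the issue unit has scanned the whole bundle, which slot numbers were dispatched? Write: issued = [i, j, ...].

(0) want 1×ALU +2rd +1wr — yes → AL2|MU1|ME1|BR1|rd6|wr2
(1) want 1×MUL +2rd +1wr — yes → AL2|MU0|ME1|BR1|rd4|wr1
(2) want 1×ALU +2rd +1wr — WAW → AL2|MU0|ME1|BR1|rd4|wr1
(3) want 1×MEM +2rd +0wr — yes → AL2|MU0|ME0|BR1|rd2|wr1
(4) want 1×MEM +1rd +1wr — FU → AL2|MU0|ME0|BR1|rd2|wr1
(5) want 1×BR +2rd +0wr — yes → AL2|MU0|ME0|BR0|rd0|wr1
(6) want 1×MEM +1rd +1wr — FU → AL2|MU0|ME0|BR0|rd0|wr1
(7) want 1×ALU +2rd +1wr — RD_PORT → AL2|MU0|ME0|BR0|rd0|wr1

issued = [0, 1, 3, 5]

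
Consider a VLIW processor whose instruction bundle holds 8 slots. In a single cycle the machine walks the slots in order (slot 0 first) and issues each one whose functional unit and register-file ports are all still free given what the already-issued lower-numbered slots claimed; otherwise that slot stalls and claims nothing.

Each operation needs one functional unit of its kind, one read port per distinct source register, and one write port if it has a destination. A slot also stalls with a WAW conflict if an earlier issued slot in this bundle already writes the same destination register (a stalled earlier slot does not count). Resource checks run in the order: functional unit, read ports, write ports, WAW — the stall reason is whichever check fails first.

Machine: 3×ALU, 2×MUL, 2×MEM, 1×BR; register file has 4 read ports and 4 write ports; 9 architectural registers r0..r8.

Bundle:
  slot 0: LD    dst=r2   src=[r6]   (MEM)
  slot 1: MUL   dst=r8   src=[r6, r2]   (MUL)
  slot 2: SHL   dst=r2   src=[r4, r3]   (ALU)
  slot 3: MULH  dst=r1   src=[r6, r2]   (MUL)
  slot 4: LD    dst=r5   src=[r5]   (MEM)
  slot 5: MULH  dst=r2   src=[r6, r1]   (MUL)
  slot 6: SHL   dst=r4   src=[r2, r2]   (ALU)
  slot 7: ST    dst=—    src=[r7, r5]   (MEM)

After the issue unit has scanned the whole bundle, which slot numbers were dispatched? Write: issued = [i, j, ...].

(0) want 1×MEM +1rd +1wr — yes → AL3|MU2|ME1|BR1|rd3|wr3
(1) want 1×MUL +2rd +1wr — yes → AL3|MU1|ME1|BR1|rd1|wr2
(2) want 1×ALU +2rd +1wr — RD_PORT → AL3|MU1|ME1|BR1|rd1|wr2
(3) want 1×MUL +2rd +1wr — RD_PORT → AL3|MU1|ME1|BR1|rd1|wr2
(4) want 1×MEM +1rd +1wr — yes → AL3|MU1|ME0|BR1|rd0|wr1
(5) want 1×MUL +2rd +1wr — RD_PORT → AL3|MU1|ME0|BR1|rd0|wr1
(6) want 1×ALU +1rd +1wr — RD_PORT → AL3|MU1|ME0|BR1|rd0|wr1
(7) want 1×MEM +2rd +0wr — FU → AL3|MU1|ME0|BR1|rd0|wr1

issued = [0, 1, 4]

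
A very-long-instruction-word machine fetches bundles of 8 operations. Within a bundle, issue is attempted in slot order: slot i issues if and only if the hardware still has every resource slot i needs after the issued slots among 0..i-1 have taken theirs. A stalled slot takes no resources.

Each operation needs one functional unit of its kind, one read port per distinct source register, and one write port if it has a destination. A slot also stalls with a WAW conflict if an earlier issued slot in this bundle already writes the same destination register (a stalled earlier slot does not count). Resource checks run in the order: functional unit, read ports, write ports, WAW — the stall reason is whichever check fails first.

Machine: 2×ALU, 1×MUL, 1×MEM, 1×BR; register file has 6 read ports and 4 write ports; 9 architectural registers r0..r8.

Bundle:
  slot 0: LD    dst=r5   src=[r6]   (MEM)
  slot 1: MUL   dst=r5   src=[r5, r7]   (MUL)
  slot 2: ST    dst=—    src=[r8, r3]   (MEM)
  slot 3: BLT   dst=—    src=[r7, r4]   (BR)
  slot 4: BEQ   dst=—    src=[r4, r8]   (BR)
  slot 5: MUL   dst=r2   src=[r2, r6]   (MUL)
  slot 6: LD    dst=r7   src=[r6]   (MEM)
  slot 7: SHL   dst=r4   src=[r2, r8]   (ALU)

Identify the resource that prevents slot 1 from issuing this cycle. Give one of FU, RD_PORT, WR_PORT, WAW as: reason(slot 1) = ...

  0. MEM→r5 ⇒ go  {2A/1Mu/0Ld/1B | 5r 3w}
  1. MUL→r5 ⇒ no(WAW)  {2A/1Mu/0Ld/1B | 5r 3w}
  2. MEM ⇒ no(FU)  {2A/1Mu/0Ld/1B | 5r 3w}
  3. BR ⇒ go  {2A/1Mu/0Ld/0B | 3r 3w}
  4. BR ⇒ no(FU)  {2A/1Mu/0Ld/0B | 3r 3w}
  5. MUL→r2 ⇒ go  {2A/0Mu/0Ld/0B | 1r 2w}
  6. MEM→r7 ⇒ no(FU)  {2A/0Mu/0Ld/0B | 1r 2w}
  7. ALU→r4 ⇒ no(RD_PORT)  {2A/0Mu/0Ld/0B | 1r 2w}

reason(slot 1) = WAW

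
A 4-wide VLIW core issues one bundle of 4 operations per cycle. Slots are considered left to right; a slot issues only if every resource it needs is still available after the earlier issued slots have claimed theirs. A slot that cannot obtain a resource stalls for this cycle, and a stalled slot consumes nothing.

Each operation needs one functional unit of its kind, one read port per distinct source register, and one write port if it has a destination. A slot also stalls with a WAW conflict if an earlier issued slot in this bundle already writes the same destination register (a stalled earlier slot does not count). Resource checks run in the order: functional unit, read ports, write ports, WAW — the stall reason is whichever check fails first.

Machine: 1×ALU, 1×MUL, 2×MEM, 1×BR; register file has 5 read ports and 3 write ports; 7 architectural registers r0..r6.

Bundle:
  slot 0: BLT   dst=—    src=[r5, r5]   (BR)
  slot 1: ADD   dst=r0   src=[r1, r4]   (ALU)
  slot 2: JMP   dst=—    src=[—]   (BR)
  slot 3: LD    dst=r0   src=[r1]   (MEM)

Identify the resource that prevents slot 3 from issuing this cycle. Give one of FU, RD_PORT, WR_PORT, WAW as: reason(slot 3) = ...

[0] BR needs rd=1 wr=0: ok; after: ALU=1 MUL=1 MEM=2 BR=0, R=4, W=3
[1] ALU needs rd=2 wr=1: ok; after: ALU=0 MUL=1 MEM=2 BR=0, R=2, W=2
[2] BR needs rd=0 wr=0: FU; after: ALU=0 MUL=1 MEM=2 BR=0, R=2, W=2
[3] MEM needs rd=1 wr=1: WAW; after: ALU=0 MUL=1 MEM=2 BR=0, R=2, W=2

reason(slot 3) = WAW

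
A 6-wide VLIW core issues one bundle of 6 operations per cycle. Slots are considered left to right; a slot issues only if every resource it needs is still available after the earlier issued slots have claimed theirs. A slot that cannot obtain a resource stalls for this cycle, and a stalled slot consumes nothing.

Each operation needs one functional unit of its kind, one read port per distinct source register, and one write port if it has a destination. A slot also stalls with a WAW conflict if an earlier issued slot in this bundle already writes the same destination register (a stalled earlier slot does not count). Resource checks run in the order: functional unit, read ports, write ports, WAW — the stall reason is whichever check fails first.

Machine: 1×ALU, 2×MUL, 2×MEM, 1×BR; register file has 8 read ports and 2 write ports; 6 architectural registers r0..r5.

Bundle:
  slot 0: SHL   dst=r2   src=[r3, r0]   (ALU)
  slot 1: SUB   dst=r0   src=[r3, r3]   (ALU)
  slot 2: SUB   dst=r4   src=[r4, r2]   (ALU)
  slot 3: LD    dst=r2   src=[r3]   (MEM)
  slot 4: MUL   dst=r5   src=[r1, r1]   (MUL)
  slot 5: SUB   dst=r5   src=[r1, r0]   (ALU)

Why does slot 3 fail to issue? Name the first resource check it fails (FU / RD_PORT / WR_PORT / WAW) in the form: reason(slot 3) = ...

reason(slot 3) = WAW

  0. ALU→r2 ⇒ go  {0A/2Mu/2Ld/1B | 6r 1w}
  1. ALU→r0 ⇒ no(FU)  {0A/2Mu/2Ld/1B | 6r 1w}
  2. ALU→r4 ⇒ no(FU)  {0A/2Mu/2Ld/1B | 6r 1w}
  3. MEM→r2 ⇒ no(WAW)  {0A/2Mu/2Ld/1B | 6r 1w}
  4. MUL→r5 ⇒ go  {0A/1Mu/2Ld/1B | 5r 0w}
  5. ALU→r5 ⇒ no(FU)  {0A/1Mu/2Ld/1B | 5r 0w}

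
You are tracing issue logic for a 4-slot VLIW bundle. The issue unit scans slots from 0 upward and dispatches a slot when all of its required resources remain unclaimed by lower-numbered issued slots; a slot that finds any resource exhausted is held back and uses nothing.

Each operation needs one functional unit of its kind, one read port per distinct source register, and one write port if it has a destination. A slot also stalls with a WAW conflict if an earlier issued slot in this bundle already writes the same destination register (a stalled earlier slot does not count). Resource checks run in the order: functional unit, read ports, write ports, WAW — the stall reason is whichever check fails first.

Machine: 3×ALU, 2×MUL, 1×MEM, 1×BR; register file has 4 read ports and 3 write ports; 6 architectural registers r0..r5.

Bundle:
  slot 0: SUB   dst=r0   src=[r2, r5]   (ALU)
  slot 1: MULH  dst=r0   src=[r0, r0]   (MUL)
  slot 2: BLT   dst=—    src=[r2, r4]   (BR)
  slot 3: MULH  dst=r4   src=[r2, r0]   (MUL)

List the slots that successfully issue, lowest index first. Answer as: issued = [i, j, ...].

issued = [0, 2]

#0 ALU src=r2,r5 dispatched  <A:2 Mu:2 Ld:1 B:1 rd:2 wr:2>
#1 MUL src=r0,r0 held:WAW  <A:2 Mu:2 Ld:1 B:1 rd:2 wr:2>
#2 BR src=r2,r4 dispatched  <A:2 Mu:2 Ld:1 B:0 rd:0 wr:2>
#3 MUL src=r2,r0 held:RD_PORT  <A:2 Mu:2 Ld:1 B:0 rd:0 wr:2>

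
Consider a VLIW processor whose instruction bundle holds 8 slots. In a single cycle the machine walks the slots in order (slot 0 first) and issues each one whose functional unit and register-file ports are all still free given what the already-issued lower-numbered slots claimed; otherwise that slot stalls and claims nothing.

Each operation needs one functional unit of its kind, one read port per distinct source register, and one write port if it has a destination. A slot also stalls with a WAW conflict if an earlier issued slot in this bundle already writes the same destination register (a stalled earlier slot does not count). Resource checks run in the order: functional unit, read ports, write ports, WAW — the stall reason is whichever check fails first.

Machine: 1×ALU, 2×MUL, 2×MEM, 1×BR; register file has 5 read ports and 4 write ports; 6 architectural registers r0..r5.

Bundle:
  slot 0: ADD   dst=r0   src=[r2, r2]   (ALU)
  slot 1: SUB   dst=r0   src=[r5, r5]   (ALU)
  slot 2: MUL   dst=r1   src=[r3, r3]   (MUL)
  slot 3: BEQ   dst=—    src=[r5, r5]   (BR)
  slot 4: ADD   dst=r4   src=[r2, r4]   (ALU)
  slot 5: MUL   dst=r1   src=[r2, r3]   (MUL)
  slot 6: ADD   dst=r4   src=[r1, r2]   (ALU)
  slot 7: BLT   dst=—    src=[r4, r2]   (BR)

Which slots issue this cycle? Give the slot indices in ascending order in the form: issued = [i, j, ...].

  0. ALU→r0 ⇒ go  {0A/2Mu/2Ld/1B | 4r 3w}
  1. ALU→r0 ⇒ no(FU)  {0A/2Mu/2Ld/1B | 4r 3w}
  2. MUL→r1 ⇒ go  {0A/1Mu/2Ld/1B | 3r 2w}
  3. BR ⇒ go  {0A/1Mu/2Ld/0B | 2r 2w}
  4. ALU→r4 ⇒ no(FU)  {0A/1Mu/2Ld/0B | 2r 2w}
  5. MUL→r1 ⇒ no(WAW)  {0A/1Mu/2Ld/0B | 2r 2w}
  6. ALU→r4 ⇒ no(FU)  {0A/1Mu/2Ld/0B | 2r 2w}
  7. BR ⇒ no(FU)  {0A/1Mu/2Ld/0B | 2r 2w}

issued = [0, 2, 3]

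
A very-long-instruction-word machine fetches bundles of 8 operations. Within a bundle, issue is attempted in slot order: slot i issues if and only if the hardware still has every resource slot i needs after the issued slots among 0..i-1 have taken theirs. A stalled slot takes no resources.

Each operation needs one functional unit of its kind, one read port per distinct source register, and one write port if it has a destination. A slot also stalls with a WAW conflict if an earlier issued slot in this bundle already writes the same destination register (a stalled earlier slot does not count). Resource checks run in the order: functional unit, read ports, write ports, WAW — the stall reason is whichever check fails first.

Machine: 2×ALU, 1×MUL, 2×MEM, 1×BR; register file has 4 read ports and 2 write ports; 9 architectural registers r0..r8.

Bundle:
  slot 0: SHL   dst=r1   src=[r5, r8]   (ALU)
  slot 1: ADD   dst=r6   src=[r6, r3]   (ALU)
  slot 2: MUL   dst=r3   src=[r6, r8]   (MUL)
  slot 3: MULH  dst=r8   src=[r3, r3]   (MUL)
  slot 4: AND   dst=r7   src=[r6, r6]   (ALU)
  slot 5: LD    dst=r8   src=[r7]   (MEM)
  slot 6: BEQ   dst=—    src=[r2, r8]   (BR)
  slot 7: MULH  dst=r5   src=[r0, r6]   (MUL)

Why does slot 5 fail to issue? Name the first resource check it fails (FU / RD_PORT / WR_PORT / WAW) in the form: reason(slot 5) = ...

reason(slot 5) = RD_PORT

slot 0 (ALU): ISSUE — free A1,Mu1,Ld2,B1 rp2 wp1
slot 1 (ALU): ISSUE — free A0,Mu1,Ld2,B1 rp0 wp0
slot 2 (MUL): stall RD_PORT — free A0,Mu1,Ld2,B1 rp0 wp0
slot 3 (MUL): stall RD_PORT — free A0,Mu1,Ld2,B1 rp0 wp0
slot 4 (ALU): stall FU — free A0,Mu1,Ld2,B1 rp0 wp0
slot 5 (MEM): stall RD_PORT — free A0,Mu1,Ld2,B1 rp0 wp0
slot 6 (BR): stall RD_PORT — free A0,Mu1,Ld2,B1 rp0 wp0
slot 7 (MUL): stall RD_PORT — free A0,Mu1,Ld2,B1 rp0 wp0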